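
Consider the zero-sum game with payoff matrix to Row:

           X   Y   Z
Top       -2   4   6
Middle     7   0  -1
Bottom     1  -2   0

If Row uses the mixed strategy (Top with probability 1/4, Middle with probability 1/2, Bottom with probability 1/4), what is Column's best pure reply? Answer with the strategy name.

If Column plays X, Row's expected payoff is (1/4)·(-2) + (1/2)·7 + (1/4)·1 = 13/4.
If Column plays Y, Row's expected payoff is (1/4)·4 + (1/2)·0 + (1/4)·(-2) = 1/2.
If Column plays Z, Row's expected payoff is (1/4)·6 + (1/2)·(-1) + (1/4)·0 = 1.
Column minimizes Row's payoff; the smallest is 1/2, so the best response is Y.

Y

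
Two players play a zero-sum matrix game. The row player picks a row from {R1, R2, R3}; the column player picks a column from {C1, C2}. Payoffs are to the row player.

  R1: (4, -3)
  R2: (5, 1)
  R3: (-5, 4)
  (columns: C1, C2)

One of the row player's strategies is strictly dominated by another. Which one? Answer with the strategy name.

R1

R2 gives a strictly higher payoff than R1 against every column: 5 > 4, 1 > -3.
So R1 is strictly dominated and the row player never plays it.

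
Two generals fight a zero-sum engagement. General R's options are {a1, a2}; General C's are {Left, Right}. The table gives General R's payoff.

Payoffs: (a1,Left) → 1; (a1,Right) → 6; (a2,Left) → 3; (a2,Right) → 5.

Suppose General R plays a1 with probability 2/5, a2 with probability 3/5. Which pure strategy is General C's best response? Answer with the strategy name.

Left

If General C plays Left, General R's expected payoff is (2/5)·1 + (3/5)·3 = 11/5.
If General C plays Right, General R's expected payoff is (2/5)·6 + (3/5)·5 = 27/5.
General C minimizes General R's payoff; the smallest is 11/5, so the best response is Left.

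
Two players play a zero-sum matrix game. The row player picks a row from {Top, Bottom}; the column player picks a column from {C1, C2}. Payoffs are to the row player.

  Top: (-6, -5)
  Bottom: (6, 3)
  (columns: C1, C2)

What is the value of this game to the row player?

Row minima: Top → -6, Bottom → 3; maximin = 3.
Column maxima: C1 → 6, C2 → 3; minimax = 3.
Since maximin = minimax = 3, there is a saddle point and the value is 3.

3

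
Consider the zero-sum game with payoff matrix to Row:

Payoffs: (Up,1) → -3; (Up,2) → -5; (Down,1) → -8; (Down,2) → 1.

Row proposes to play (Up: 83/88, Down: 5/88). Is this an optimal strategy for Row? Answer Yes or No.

Against 1 this mix gives (83/88)·(-3) + (5/88)·(-8) = -289/88.
Against 2 this mix gives (83/88)·(-5) + (5/88)·1 = -205/44.
Column will play 2, holding Row to -205/44. Shifting weight toward the row that does better against 2 would raise this floor (the equalizing mix achieves -43/11 against both 2 and 1), so the proposed strategy is not optimal.

No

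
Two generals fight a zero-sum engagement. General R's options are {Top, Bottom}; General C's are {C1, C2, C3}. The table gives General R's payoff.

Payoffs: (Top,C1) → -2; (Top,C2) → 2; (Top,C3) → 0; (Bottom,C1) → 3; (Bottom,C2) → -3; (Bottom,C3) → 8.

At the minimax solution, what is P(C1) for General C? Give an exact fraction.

Row minima: Top → -2, Bottom → -3; maximin = -2.
Column maxima: C1 → 3, C2 → 2, C3 → 8; minimax = 2.
-2 ≠ 2, so there is no saddle point; optimal play is mixed.
C3 is strictly dominated by C1 (it gives General R strictly more in every row), so General C never plays it.
On the remaining 2×2 (Top, Bottom vs C1, C2):
Let General R play Top with probability p. Expected payoff against C1: (-2)p + 3(1−p) = −5p + 3; against C2: 2p + (-3)(1−p) = 5p − 3.
Setting these equal: −5p + 3 = 5p − 3 ⇒ −10p = -6 ⇒ p = 3/5, and the value is (-5)·(3/5) + 3 = 0.
For General C: with q = P(C1), equating Top's and Bottom's payoffs gives −4q + 2 = 6q − 3 ⇒ q = 1/2.

1/2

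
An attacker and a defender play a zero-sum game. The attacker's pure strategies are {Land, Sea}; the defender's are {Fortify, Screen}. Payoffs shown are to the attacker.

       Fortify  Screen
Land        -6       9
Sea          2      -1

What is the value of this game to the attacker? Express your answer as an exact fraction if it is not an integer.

2/3

Row minima: Land → -6, Sea → -1; maximin = -1.
Column maxima: Fortify → 2, Screen → 9; minimax = 2.
-1 ≠ 2, so there is no saddle point; optimal play is mixed.
Let the attacker play Land with probability p. Expected payoff against Fortify: (-6)p + 2(1−p) = −8p + 2; against Screen: 9p + (-1)(1−p) = 10p − 1.
Setting these equal: −8p + 2 = 10p − 1 ⇒ −18p = -3 ⇒ p = 1/6, and the value is (-8)·(1/6) + 2 = 2/3.
For the defender: with q = P(Fortify), equating Land's and Sea's payoffs gives −15q + 9 = 3q − 1 ⇒ q = 5/9.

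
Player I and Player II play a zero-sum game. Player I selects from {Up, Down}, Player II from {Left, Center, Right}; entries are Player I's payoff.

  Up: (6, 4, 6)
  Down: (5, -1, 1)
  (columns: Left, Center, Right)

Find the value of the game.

Row minima: Up → 4, Down → -1; maximin = 4.
Column maxima: Left → 6, Center → 4, Right → 6; minimax = 4.
Since maximin = minimax = 4, there is a saddle point and the value is 4.

4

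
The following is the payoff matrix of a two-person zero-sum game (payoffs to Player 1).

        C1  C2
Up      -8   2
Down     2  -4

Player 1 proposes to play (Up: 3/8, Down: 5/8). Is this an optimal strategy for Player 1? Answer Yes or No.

Against C1 this mix gives (3/8)·(-8) + (5/8)·2 = -7/4.
Against C2 this mix gives (3/8)·2 + (5/8)·(-4) = -7/4.
All of Player 2's active replies (C1, C2) yield -7/4, and no column does worse for Player 1. The mix makes Player 2 indifferent and guarantees -7/4, so it is optimal.

Yes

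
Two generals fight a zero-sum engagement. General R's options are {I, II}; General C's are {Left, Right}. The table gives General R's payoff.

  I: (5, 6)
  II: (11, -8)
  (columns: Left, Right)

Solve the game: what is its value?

53/10

Row minima: I → 5, II → -8; maximin = 5.
Column maxima: Left → 11, Right → 6; minimax = 6.
5 ≠ 6, so there is no saddle point; optimal play is mixed.
Let General R play I with probability p. Expected payoff against Left: 5p + 11(1−p) = −6p + 11; against Right: 6p + (-8)(1−p) = 14p − 8.
Setting these equal: −6p + 11 = 14p − 8 ⇒ −20p = -19 ⇒ p = 19/20, and the value is (-6)·(19/20) + 11 = 53/10.
For General C: with q = P(Left), equating I's and II's payoffs gives −q + 6 = 19q − 8 ⇒ q = 7/10.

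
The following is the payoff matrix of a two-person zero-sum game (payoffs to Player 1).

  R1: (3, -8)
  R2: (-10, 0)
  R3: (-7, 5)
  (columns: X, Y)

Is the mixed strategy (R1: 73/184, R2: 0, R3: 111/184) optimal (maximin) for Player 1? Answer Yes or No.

No

Against X this mix gives (73/184)·3 + (111/184)·(-7) = -279/92.
Against Y this mix gives (73/184)·(-8) + (111/184)·5 = -29/184.
Player 2 will play X, holding Player 1 to -279/92. Shifting weight toward the row that does better against X would raise this floor (the equalizing mix achieves -41/23 against both X and Y), so the proposed strategy is not optimal.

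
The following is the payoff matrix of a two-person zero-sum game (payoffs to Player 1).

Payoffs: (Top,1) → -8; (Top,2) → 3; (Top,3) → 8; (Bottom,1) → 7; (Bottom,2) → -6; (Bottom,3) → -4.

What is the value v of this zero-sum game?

Row minima: Top → -8, Bottom → -6; maximin = -6.
Column maxima: 1 → 7, 2 → 3, 3 → 8; minimax = 3.
-6 ≠ 3, so there is no saddle point; optimal play is mixed.
3 is strictly dominated by 2 (it gives Player 1 strictly more in every row), so Player 2 never plays it.
On the remaining 2×2 (Top, Bottom vs 1, 2):
Let Player 1 play Top with probability p. Expected payoff against 1: (-8)p + 7(1−p) = −15p + 7; against 2: 3p + (-6)(1−p) = 9p − 6.
Setting these equal: −15p + 7 = 9p − 6 ⇒ −24p = -13 ⇒ p = 13/24, and the value is (-15)·(13/24) + 7 = -9/8.
For Player 2: with q = P(1), equating Top's and Bottom's payoffs gives −11q + 3 = 13q − 6 ⇒ q = 3/8.

-9/8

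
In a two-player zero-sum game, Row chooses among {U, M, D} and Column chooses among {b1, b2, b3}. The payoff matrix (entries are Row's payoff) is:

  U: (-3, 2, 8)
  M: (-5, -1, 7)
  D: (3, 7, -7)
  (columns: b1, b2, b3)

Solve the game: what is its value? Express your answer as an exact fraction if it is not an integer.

1/7

Row minima: U → -3, M → -5, D → -7; maximin = -3.
Column maxima: b1 → 3, b2 → 7, b3 → 8; minimax = 3.
-3 ≠ 3, so there is no saddle point; optimal play is mixed.
M is strictly dominated by U, so Row never plays it.
b2 is strictly dominated by b1 (it gives Row strictly more in every row), so Column never plays it.
On the remaining 2×2 (U, D vs b1, b3):
Let Row play U with probability p. Expected payoff against b1: (-3)p + 3(1−p) = −6p + 3; against b3: 8p + (-7)(1−p) = 15p − 7.
Setting these equal: −6p + 3 = 15p − 7 ⇒ −21p = -10 ⇒ p = 10/21, and the value is (-6)·(10/21) + 3 = 1/7.
For Column: with q = P(b1), equating U's and D's payoffs gives −11q + 8 = 10q − 7 ⇒ q = 5/7.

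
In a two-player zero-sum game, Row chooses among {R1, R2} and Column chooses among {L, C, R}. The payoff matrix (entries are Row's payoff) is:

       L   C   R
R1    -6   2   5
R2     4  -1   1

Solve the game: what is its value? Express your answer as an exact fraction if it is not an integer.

2/13

Row minima: R1 → -6, R2 → -1; maximin = -1.
Column maxima: L → 4, C → 2, R → 5; minimax = 2.
-1 ≠ 2, so there is no saddle point; optimal play is mixed.
R is strictly dominated by C (it gives Row strictly more in every row), so Column never plays it.
On the remaining 2×2 (R1, R2 vs L, C):
Let Row play R1 with probability p. Expected payoff against L: (-6)p + 4(1−p) = −10p + 4; against C: 2p + (-1)(1−p) = 3p − 1.
Setting these equal: −10p + 4 = 3p − 1 ⇒ −13p = -5 ⇒ p = 5/13, and the value is (-10)·(5/13) + 4 = 2/13.
For Column: with q = P(L), equating R1's and R2's payoffs gives −8q + 2 = 5q − 1 ⇒ q = 3/13.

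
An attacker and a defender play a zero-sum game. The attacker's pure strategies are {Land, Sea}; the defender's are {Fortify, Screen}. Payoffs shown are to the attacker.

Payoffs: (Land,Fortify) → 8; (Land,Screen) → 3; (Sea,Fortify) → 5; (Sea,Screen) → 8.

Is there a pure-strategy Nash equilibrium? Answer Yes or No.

Row minima: Land → 3, Sea → 5; maximin = 5.
Column maxima: Fortify → 8, Screen → 8; minimax = 8.
5 ≠ 8, so no pure-strategy equilibrium exists.

No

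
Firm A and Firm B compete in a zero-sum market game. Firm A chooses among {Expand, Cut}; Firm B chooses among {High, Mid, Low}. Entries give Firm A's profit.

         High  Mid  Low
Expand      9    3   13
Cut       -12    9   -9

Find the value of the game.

13/3

Row minima: Expand → 3, Cut → -12; maximin = 3.
Column maxima: High → 9, Mid → 9, Low → 13; minimax = 9.
3 ≠ 9, so there is no saddle point; optimal play is mixed.
Low is strictly dominated by High (it gives Firm A strictly more in every row), so Firm B never plays it.
On the remaining 2×2 (Expand, Cut vs High, Mid):
Let Firm A play Expand with probability p. Expected payoff against High: 9p + (-12)(1−p) = 21p − 12; against Mid: 3p + 9(1−p) = −6p + 9.
Setting these equal: 21p − 12 = −6p + 9 ⇒ 27p = 21 ⇒ p = 7/9, and the value is (21)·(7/9) − 12 = 13/3.
For Firm B: with q = P(High), equating Expand's and Cut's payoffs gives 6q + 3 = −21q + 9 ⇒ q = 2/9.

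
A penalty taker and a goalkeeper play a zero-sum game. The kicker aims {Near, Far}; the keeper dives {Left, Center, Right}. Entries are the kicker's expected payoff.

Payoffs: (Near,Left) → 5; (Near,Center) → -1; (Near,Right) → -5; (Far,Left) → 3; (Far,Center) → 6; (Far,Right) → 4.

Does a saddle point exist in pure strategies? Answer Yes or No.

Row minima: Near → -5, Far → 3; maximin = 3.
Column maxima: Left → 5, Center → 6, Right → 4; minimax = 4.
3 ≠ 4, so no pure-strategy equilibrium exists.

No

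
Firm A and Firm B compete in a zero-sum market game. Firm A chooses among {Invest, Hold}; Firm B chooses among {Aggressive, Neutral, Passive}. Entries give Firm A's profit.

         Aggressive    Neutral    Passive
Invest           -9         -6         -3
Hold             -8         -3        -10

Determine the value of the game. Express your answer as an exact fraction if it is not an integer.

-33/4

Row minima: Invest → -9, Hold → -10; maximin = -9.
Column maxima: Aggressive → -8, Neutral → -3, Passive → -3; minimax = -8.
-9 ≠ -8, so there is no saddle point; optimal play is mixed.
Neutral is strictly dominated by Aggressive (it gives Firm A strictly more in every row), so Firm B never plays it.
On the remaining 2×2 (Invest, Hold vs Aggressive, Passive):
Let Firm A play Invest with probability p. Expected payoff against Aggressive: (-9)p + (-8)(1−p) = −p − 8; against Passive: (-3)p + (-10)(1−p) = 7p − 10.
Setting these equal: −p − 8 = 7p − 10 ⇒ −8p = -2 ⇒ p = 1/4, and the value is (-1)·(1/4) − 8 = -33/4.
For Firm B: with q = P(Aggressive), equating Invest's and Hold's payoffs gives −6q − 3 = 2q − 10 ⇒ q = 7/8.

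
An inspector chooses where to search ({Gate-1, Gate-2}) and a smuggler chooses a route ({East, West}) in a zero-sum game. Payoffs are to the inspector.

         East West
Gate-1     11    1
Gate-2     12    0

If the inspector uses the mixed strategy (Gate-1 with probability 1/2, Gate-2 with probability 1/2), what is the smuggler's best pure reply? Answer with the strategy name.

If the smuggler plays East, the inspector's expected payoff is (1/2)·11 + (1/2)·12 = 23/2.
If the smuggler plays West, the inspector's expected payoff is (1/2)·1 + (1/2)·0 = 1/2.
The smuggler minimizes the inspector's payoff; the smallest is 1/2, so the best response is West.

West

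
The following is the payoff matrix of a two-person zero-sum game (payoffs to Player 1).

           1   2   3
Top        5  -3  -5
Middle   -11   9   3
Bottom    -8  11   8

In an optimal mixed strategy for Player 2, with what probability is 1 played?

Row minima: Top → -5, Middle → -11, Bottom → -8; maximin = -5.
Column maxima: 1 → 5, 2 → 11, 3 → 8; minimax = 5.
-5 ≠ 5, so there is no saddle point; optimal play is mixed.
Middle is strictly dominated by Bottom, so Player 1 never plays it.
2 is strictly dominated by 3 (it gives Player 1 strictly more in every row), so Player 2 never plays it.
On the remaining 2×2 (Top, Bottom vs 1, 3):
Let Player 1 play Top with probability p. Expected payoff against 1: 5p + (-8)(1−p) = 13p − 8; against 3: (-5)p + 8(1−p) = −13p + 8.
Setting these equal: 13p − 8 = −13p + 8 ⇒ 26p = 16 ⇒ p = 8/13, and the value is (13)·(8/13) − 8 = 0.
For Player 2: with q = P(1), equating Top's and Bottom's payoffs gives 10q − 5 = −16q + 8 ⇒ q = 1/2.

1/2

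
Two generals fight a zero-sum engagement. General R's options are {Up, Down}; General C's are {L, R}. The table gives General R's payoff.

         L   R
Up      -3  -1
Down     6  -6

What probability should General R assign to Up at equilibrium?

Row minima: Up → -3, Down → -6; maximin = -3.
Column maxima: L → 6, R → -1; minimax = -1.
-3 ≠ -1, so there is no saddle point; optimal play is mixed.
Let General R play Up with probability p. Expected payoff against L: (-3)p + 6(1−p) = −9p + 6; against R: (-1)p + (-6)(1−p) = 5p − 6.
Setting these equal: −9p + 6 = 5p − 6 ⇒ −14p = -12 ⇒ p = 6/7, and the value is (-9)·(6/7) + 6 = -12/7.
For General C: with q = P(L), equating Up's and Down's payoffs gives −2q − 1 = 12q − 6 ⇒ q = 5/14.

6/7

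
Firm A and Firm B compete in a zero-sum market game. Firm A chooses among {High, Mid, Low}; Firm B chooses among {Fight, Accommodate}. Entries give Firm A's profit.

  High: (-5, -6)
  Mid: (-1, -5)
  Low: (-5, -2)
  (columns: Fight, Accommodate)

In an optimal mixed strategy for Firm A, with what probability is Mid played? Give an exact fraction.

3/7

Row minima: High → -6, Mid → -5, Low → -5; maximin = -5.
Column maxima: Fight → -1, Accommodate → -2; minimax = -2.
-5 ≠ -2, so there is no saddle point; optimal play is mixed.
High is strictly dominated by Mid, so Firm A never plays it.
On the remaining 2×2 (Mid, Low vs Fight, Accommodate):
Let Firm A play Mid with probability p. Expected payoff against Fight: (-1)p + (-5)(1−p) = 4p − 5; against Accommodate: (-5)p + (-2)(1−p) = −3p − 2.
Setting these equal: 4p − 5 = −3p − 2 ⇒ 7p = 3 ⇒ p = 3/7, and the value is (4)·(3/7) − 5 = -23/7.
For Firm B: with q = P(Fight), equating Mid's and Low's payoffs gives 4q − 5 = −3q − 2 ⇒ q = 3/7.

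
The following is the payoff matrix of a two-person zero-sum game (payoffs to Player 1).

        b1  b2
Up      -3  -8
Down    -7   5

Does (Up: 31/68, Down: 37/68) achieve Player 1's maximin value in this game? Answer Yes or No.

Against b1 this mix gives (31/68)·(-3) + (37/68)·(-7) = -88/17.
Against b2 this mix gives (31/68)·(-8) + (37/68)·5 = -63/68.
Player 2 will play b1, holding Player 1 to -88/17. Shifting weight toward the row that does better against b1 would raise this floor (the equalizing mix achieves -71/17 against both b1 and b2), so the proposed strategy is not optimal.

No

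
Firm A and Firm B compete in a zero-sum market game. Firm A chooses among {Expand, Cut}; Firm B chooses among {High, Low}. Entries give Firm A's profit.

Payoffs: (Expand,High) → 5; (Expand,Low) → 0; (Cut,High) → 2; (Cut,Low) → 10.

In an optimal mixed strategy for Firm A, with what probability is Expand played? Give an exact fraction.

8/13

Row minima: Expand → 0, Cut → 2; maximin = 2.
Column maxima: High → 5, Low → 10; minimax = 5.
2 ≠ 5, so there is no saddle point; optimal play is mixed.
Let Firm A play Expand with probability p. Expected payoff against High: 5p + 2(1−p) = 3p + 2; against Low: 0p + 10(1−p) = −10p + 10.
Setting these equal: 3p + 2 = −10p + 10 ⇒ 13p = 8 ⇒ p = 8/13, and the value is (3)·(8/13) + 2 = 50/13.
For Firm B: with q = P(High), equating Expand's and Cut's payoffs gives 5q = −8q + 10 ⇒ q = 10/13.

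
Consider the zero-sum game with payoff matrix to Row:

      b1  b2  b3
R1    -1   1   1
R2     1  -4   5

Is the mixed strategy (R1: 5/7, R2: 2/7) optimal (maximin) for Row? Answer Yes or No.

Against b1 this mix gives (5/7)·(-1) + (2/7)·1 = -3/7.
Against b2 this mix gives (5/7)·1 + (2/7)·(-4) = -3/7.
Against b3 this mix gives (5/7)·1 + (2/7)·5 = 15/7.
All of Column's active replies (b1, b2) yield -3/7, and no column does worse for Row. The mix makes Column indifferent and guarantees -3/7, so it is optimal.

Yes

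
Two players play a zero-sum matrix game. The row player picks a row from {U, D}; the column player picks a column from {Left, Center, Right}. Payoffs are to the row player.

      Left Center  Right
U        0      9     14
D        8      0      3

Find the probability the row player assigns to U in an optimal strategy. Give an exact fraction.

Row minima: U → 0, D → 0; maximin = 0.
Column maxima: Left → 8, Center → 9, Right → 14; minimax = 8.
0 ≠ 8, so there is no saddle point; optimal play is mixed.
Right is strictly dominated by Center (it gives the row player strictly more in every row), so the column player never plays it.
On the remaining 2×2 (U, D vs Left, Center):
Let the row player play U with probability p. Expected payoff against Left: 0p + 8(1−p) = −8p + 8; against Center: 9p + 0(1−p) = 9p.
Setting these equal: −8p + 8 = 9p ⇒ −17p = -8 ⇒ p = 8/17, and the value is (-8)·(8/17) + 8 = 72/17.
For the column player: with q = P(Left), equating U's and D's payoffs gives −9q + 9 = 8q ⇒ q = 9/17.

8/17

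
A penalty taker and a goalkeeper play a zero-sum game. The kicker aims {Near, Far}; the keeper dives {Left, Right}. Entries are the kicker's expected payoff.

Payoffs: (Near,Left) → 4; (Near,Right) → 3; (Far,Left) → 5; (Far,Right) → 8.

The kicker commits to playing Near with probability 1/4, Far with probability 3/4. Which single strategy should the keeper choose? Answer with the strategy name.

Left

If the keeper plays Left, the kicker's expected payoff is (1/4)·4 + (3/4)·5 = 19/4.
If the keeper plays Right, the kicker's expected payoff is (1/4)·3 + (3/4)·8 = 27/4.
The keeper minimizes the kicker's payoff; the smallest is 19/4, so the best response is Left.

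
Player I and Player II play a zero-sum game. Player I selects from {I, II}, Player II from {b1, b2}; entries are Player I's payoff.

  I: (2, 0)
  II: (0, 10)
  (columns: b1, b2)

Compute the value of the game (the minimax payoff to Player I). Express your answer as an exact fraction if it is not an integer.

5/3

Row minima: I → 0, II → 0; maximin = 0.
Column maxima: b1 → 2, b2 → 10; minimax = 2.
0 ≠ 2, so there is no saddle point; optimal play is mixed.
Let Player I play I with probability p. Expected payoff against b1: 2p + 0(1−p) = 2p; against b2: 0p + 10(1−p) = −10p + 10.
Setting these equal: 2p = −10p + 10 ⇒ 12p = 10 ⇒ p = 5/6, and the value is (2)·(5/6) = 5/3.
For Player II: with q = P(b1), equating I's and II's payoffs gives 2q = −10q + 10 ⇒ q = 5/6.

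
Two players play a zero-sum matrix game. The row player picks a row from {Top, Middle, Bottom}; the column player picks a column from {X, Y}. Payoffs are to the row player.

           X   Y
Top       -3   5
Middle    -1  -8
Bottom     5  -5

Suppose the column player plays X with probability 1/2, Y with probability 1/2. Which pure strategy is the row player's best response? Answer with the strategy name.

Top

Expected payoff of Top: (1/2)·(-3) + (1/2)·5 = 1.
Expected payoff of Middle: (1/2)·(-1) + (1/2)·(-8) = -9/2.
Expected payoff of Bottom: (1/2)·5 + (1/2)·(-5) = 0.
The largest is 1, so the row player's best response is Top.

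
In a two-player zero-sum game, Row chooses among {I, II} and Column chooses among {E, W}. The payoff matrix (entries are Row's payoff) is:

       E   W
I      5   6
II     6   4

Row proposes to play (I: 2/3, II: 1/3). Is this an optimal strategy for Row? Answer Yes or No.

Against E this mix gives (2/3)·5 + (1/3)·6 = 16/3.
Against W this mix gives (2/3)·6 + (1/3)·4 = 16/3.
All of Column's active replies (E, W) yield 16/3, and no column does worse for Row. The mix makes Column indifferent and guarantees 16/3, so it is optimal.

Yes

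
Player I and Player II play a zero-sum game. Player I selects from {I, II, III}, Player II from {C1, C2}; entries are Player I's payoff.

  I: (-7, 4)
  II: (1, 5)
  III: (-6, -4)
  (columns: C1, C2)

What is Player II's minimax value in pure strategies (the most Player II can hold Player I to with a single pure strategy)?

1

Column maxima: C1 → 1, C2 → 5.
The smallest of these is 1.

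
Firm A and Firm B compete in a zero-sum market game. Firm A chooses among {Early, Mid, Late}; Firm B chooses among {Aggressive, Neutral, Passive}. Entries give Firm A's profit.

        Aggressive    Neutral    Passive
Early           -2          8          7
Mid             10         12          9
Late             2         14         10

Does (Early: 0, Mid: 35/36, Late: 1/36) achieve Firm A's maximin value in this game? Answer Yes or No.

No

Against Aggressive this mix gives (35/36)·10 + (1/36)·2 = 88/9.
Against Neutral this mix gives (35/36)·12 + (1/36)·14 = 217/18.
Against Passive this mix gives (35/36)·9 + (1/36)·10 = 325/36.
Firm B will play Passive, holding Firm A to 325/36. Shifting weight toward the row that does better against Passive would raise this floor (the equalizing mix achieves 82/9 against both Passive and Aggressive), so the proposed strategy is not optimal.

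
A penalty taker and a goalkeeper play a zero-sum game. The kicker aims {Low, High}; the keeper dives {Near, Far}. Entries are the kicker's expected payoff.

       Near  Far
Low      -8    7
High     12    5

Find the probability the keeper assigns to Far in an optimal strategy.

10/11

Row minima: Low → -8, High → 5; maximin = 5.
Column maxima: Near → 12, Far → 7; minimax = 7.
5 ≠ 7, so there is no saddle point; optimal play is mixed.
Let the kicker play Low with probability p. Expected payoff against Near: (-8)p + 12(1−p) = −20p + 12; against Far: 7p + 5(1−p) = 2p + 5.
Setting these equal: −20p + 12 = 2p + 5 ⇒ −22p = -7 ⇒ p = 7/22, and the value is (-20)·(7/22) + 12 = 62/11.
For the keeper: with q = P(Near), equating Low's and High's payoffs gives −15q + 7 = 7q + 5 ⇒ q = 1/11.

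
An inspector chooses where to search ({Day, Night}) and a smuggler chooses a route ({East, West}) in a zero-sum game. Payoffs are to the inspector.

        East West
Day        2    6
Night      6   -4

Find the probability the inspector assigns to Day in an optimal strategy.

5/7

Row minima: Day → 2, Night → -4; maximin = 2.
Column maxima: East → 6, West → 6; minimax = 6.
2 ≠ 6, so there is no saddle point; optimal play is mixed.
Let the inspector play Day with probability p. Expected payoff against East: 2p + 6(1−p) = −4p + 6; against West: 6p + (-4)(1−p) = 10p − 4.
Setting these equal: −4p + 6 = 10p − 4 ⇒ −14p = -10 ⇒ p = 5/7, and the value is (-4)·(5/7) + 6 = 22/7.
For the smuggler: with q = P(East), equating Day's and Night's payoffs gives −4q + 6 = 10q − 4 ⇒ q = 5/7.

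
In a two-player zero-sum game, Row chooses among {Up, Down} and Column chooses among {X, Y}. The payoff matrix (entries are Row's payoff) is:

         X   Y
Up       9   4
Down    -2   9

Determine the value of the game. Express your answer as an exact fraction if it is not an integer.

Row minima: Up → 4, Down → -2; maximin = 4.
Column maxima: X → 9, Y → 9; minimax = 9.
4 ≠ 9, so there is no saddle point; optimal play is mixed.
Let Row play Up with probability p. Expected payoff against X: 9p + (-2)(1−p) = 11p − 2; against Y: 4p + 9(1−p) = −5p + 9.
Setting these equal: 11p − 2 = −5p + 9 ⇒ 16p = 11 ⇒ p = 11/16, and the value is (11)·(11/16) − 2 = 89/16.
For Column: with q = P(X), equating Up's and Down's payoffs gives 5q + 4 = −11q + 9 ⇒ q = 5/16.

89/16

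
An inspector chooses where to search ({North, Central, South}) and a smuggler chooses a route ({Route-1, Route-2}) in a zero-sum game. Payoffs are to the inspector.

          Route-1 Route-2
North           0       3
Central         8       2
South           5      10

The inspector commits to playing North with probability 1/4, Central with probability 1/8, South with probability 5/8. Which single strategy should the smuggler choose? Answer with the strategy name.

If the smuggler plays Route-1, the inspector's expected payoff is (1/4)·0 + (1/8)·8 + (5/8)·5 = 33/8.
If the smuggler plays Route-2, the inspector's expected payoff is (1/4)·3 + (1/8)·2 + (5/8)·10 = 29/4.
The smuggler minimizes the inspector's payoff; the smallest is 33/8, so the best response is Route-1.

Route-1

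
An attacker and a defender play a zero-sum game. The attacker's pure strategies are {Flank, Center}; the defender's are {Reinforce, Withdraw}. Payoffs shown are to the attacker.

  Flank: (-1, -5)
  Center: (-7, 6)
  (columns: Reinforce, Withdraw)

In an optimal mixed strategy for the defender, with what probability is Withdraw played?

6/17

Row minima: Flank → -5, Center → -7; maximin = -5.
Column maxima: Reinforce → -1, Withdraw → 6; minimax = -1.
-5 ≠ -1, so there is no saddle point; optimal play is mixed.
Let the attacker play Flank with probability p. Expected payoff against Reinforce: (-1)p + (-7)(1−p) = 6p − 7; against Withdraw: (-5)p + 6(1−p) = −11p + 6.
Setting these equal: 6p − 7 = −11p + 6 ⇒ 17p = 13 ⇒ p = 13/17, and the value is (6)·(13/17) − 7 = -41/17.
For the defender: with q = P(Reinforce), equating Flank's and Center's payoffs gives 4q − 5 = −13q + 6 ⇒ q = 11/17.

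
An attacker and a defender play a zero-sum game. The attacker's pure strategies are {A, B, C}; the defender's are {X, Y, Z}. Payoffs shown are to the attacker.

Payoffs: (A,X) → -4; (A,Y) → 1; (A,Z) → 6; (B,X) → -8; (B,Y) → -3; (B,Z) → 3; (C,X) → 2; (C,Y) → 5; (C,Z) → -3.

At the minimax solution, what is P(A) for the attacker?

1/3

Row minima: A → -4, B → -8, C → -3; maximin = -3.
Column maxima: X → 2, Y → 5, Z → 6; minimax = 2.
-3 ≠ 2, so there is no saddle point; optimal play is mixed.
B is strictly dominated by A, so the attacker never plays it.
Y is strictly dominated by X (it gives the attacker strictly more in every row), so the defender never plays it.
On the remaining 2×2 (A, C vs X, Z):
Let the attacker play A with probability p. Expected payoff against X: (-4)p + 2(1−p) = −6p + 2; against Z: 6p + (-3)(1−p) = 9p − 3.
Setting these equal: −6p + 2 = 9p − 3 ⇒ −15p = -5 ⇒ p = 1/3, and the value is (-6)·(1/3) + 2 = 0.
For the defender: with q = P(X), equating A's and C's payoffs gives −10q + 6 = 5q − 3 ⇒ q = 3/5.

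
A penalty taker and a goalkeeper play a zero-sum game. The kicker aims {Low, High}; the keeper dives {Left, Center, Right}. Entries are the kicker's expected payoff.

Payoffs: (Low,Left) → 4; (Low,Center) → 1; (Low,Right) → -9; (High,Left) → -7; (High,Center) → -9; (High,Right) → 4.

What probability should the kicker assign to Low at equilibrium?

Row minima: Low → -9, High → -9; maximin = -9.
Column maxima: Left → 4, Center → 1, Right → 4; minimax = 1.
-9 ≠ 1, so there is no saddle point; optimal play is mixed.
Left is strictly dominated by Center (it gives the kicker strictly more in every row), so the keeper never plays it.
On the remaining 2×2 (Low, High vs Center, Right):
Let the kicker play Low with probability p. Expected payoff against Center: 1p + (-9)(1−p) = 10p − 9; against Right: (-9)p + 4(1−p) = −13p + 4.
Setting these equal: 10p − 9 = −13p + 4 ⇒ 23p = 13 ⇒ p = 13/23, and the value is (10)·(13/23) − 9 = -77/23.
For the keeper: with q = P(Center), equating Low's and High's payoffs gives 10q − 9 = −13q + 4 ⇒ q = 13/23.

13/23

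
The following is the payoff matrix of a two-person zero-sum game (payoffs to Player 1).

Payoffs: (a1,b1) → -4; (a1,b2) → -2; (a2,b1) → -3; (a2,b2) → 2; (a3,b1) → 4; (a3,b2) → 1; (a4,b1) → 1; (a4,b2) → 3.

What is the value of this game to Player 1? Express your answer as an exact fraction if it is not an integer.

Row minima: a1 → -4, a2 → -3, a3 → 1, a4 → 1; maximin = 1.
Column maxima: b1 → 4, b2 → 3; minimax = 3.
1 ≠ 3, so there is no saddle point; optimal play is mixed.
a1 is strictly dominated by a2, so Player 1 never plays it.
a2 is strictly dominated by a4, so Player 1 never plays it.
On the remaining 2×2 (a3, a4 vs b1, b2):
Let Player 1 play a3 with probability p. Expected payoff against b1: 4p + 1(1−p) = 3p + 1; against b2: 1p + 3(1−p) = −2p + 3.
Setting these equal: 3p + 1 = −2p + 3 ⇒ 5p = 2 ⇒ p = 2/5, and the value is (3)·(2/5) + 1 = 11/5.
For Player 2: with q = P(b1), equating a3's and a4's payoffs gives 3q + 1 = −2q + 3 ⇒ q = 2/5.

11/5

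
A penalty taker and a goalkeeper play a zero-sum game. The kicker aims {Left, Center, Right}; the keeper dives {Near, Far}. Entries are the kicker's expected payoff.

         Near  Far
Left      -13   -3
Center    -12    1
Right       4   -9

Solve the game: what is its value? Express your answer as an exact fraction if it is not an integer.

-4

Row minima: Left → -13, Center → -12, Right → -9; maximin = -9.
Column maxima: Near → 4, Far → 1; minimax = 1.
-9 ≠ 1, so there is no saddle point; optimal play is mixed.
Left is strictly dominated by Center, so the kicker never plays it.
On the remaining 2×2 (Center, Right vs Near, Far):
Let the kicker play Center with probability p. Expected payoff against Near: (-12)p + 4(1−p) = −16p + 4; against Far: 1p + (-9)(1−p) = 10p − 9.
Setting these equal: −16p + 4 = 10p − 9 ⇒ −26p = -13 ⇒ p = 1/2, and the value is (-16)·(1/2) + 4 = -4.
For the keeper: with q = P(Near), equating Center's and Right's payoffs gives −13q + 1 = 13q − 9 ⇒ q = 5/13.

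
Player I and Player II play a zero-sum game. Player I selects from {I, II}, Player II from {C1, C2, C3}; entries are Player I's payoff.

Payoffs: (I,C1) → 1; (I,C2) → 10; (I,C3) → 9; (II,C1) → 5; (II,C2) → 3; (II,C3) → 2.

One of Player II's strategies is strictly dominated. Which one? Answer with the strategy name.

C3 holds Player I's payoff strictly below C2 in every row: 9 < 10, 2 < 3.
So C2 is strictly dominated for Player II.

C2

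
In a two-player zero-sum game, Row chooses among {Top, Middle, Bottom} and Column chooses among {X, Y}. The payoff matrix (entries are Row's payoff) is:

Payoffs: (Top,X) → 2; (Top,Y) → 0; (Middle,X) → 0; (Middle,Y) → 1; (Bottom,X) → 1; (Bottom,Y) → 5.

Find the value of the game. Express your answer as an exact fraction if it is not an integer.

Row minima: Top → 0, Middle → 0, Bottom → 1; maximin = 1.
Column maxima: X → 2, Y → 5; minimax = 2.
1 ≠ 2, so there is no saddle point; optimal play is mixed.
Middle is strictly dominated by Bottom, so Row never plays it.
On the remaining 2×2 (Top, Bottom vs X, Y):
Let Row play Top with probability p. Expected payoff against X: 2p + 1(1−p) = p + 1; against Y: 0p + 5(1−p) = −5p + 5.
Setting these equal: p + 1 = −5p + 5 ⇒ 6p = 4 ⇒ p = 2/3, and the value is (1)·(2/3) + 1 = 5/3.
For Column: with q = P(X), equating Top's and Bottom's payoffs gives 2q = −4q + 5 ⇒ q = 5/6.

5/3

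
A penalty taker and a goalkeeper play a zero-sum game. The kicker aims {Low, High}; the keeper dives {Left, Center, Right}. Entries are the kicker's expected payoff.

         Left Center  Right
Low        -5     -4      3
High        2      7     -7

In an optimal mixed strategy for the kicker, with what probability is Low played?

Row minima: Low → -5, High → -7; maximin = -5.
Column maxima: Left → 2, Center → 7, Right → 3; minimax = 2.
-5 ≠ 2, so there is no saddle point; optimal play is mixed.
Center is strictly dominated by Left (it gives the kicker strictly more in every row), so the keeper never plays it.
On the remaining 2×2 (Low, High vs Left, Right):
Let the kicker play Low with probability p. Expected payoff against Left: (-5)p + 2(1−p) = −7p + 2; against Right: 3p + (-7)(1−p) = 10p − 7.
Setting these equal: −7p + 2 = 10p − 7 ⇒ −17p = -9 ⇒ p = 9/17, and the value is (-7)·(9/17) + 2 = -29/17.
For the keeper: with q = P(Left), equating Low's and High's payoffs gives −8q + 3 = 9q − 7 ⇒ q = 10/17.

9/17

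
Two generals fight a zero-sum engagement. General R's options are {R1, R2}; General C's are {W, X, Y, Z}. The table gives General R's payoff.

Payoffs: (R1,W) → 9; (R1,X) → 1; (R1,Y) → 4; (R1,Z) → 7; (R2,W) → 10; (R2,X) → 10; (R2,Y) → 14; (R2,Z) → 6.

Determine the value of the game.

32/5

Row minima: R1 → 1, R2 → 6; maximin = 6.
Column maxima: W → 10, X → 10, Y → 14, Z → 7; minimax = 7.
6 ≠ 7, so there is no saddle point; optimal play is mixed.
W is strictly dominated by Z (it gives General R strictly more in every row), so General C never plays it.
Y is strictly dominated by X (it gives General R strictly more in every row), so General C never plays it.
On the remaining 2×2 (R1, R2 vs X, Z):
Let General R play R1 with probability p. Expected payoff against X: 1p + 10(1−p) = −9p + 10; against Z: 7p + 6(1−p) = p + 6.
Setting these equal: −9p + 10 = p + 6 ⇒ −10p = -4 ⇒ p = 2/5, and the value is (-9)·(2/5) + 10 = 32/5.
For General C: with q = P(X), equating R1's and R2's payoffs gives −6q + 7 = 4q + 6 ⇒ q = 1/10.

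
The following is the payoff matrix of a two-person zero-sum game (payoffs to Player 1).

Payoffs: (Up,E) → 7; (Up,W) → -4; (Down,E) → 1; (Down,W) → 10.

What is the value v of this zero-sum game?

Row minima: Up → -4, Down → 1; maximin = 1.
Column maxima: E → 7, W → 10; minimax = 7.
1 ≠ 7, so there is no saddle point; optimal play is mixed.
Let Player 1 play Up with probability p. Expected payoff against E: 7p + 1(1−p) = 6p + 1; against W: (-4)p + 10(1−p) = −14p + 10.
Setting these equal: 6p + 1 = −14p + 10 ⇒ 20p = 9 ⇒ p = 9/20, and the value is (6)·(9/20) + 1 = 37/10.
For Player 2: with q = P(E), equating Up's and Down's payoffs gives 11q − 4 = −9q + 10 ⇒ q = 7/10.

37/10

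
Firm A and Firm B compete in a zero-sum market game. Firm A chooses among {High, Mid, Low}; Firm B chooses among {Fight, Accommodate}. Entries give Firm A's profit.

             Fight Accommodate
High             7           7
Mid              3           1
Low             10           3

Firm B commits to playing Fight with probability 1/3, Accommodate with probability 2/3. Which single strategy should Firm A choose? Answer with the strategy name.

Expected payoff of High: (1/3)·7 + (2/3)·7 = 7.
Expected payoff of Mid: (1/3)·3 + (2/3)·1 = 5/3.
Expected payoff of Low: (1/3)·10 + (2/3)·3 = 16/3.
The largest is 7, so Firm A's best response is High.

High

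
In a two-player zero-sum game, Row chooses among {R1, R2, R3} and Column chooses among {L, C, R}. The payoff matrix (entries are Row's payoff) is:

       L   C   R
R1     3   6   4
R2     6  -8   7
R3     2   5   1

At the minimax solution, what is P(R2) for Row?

3/17

Row minima: R1 → 3, R2 → -8, R3 → 1; maximin = 3.
Column maxima: L → 6, C → 6, R → 7; minimax = 6.
3 ≠ 6, so there is no saddle point; optimal play is mixed.
R3 is strictly dominated by R1, so Row never plays it.
With R3 eliminated, R is strictly dominated by L (it gives Row strictly more in every remaining row), so Column never plays it.
On the remaining 2×2 (R1, R2 vs L, C):
Let Row play R1 with probability p. Expected payoff against L: 3p + 6(1−p) = −3p + 6; against C: 6p + (-8)(1−p) = 14p − 8.
Setting these equal: −3p + 6 = 14p − 8 ⇒ −17p = -14 ⇒ p = 14/17, and the value is (-3)·(14/17) + 6 = 60/17.
For Column: with q = P(L), equating R1's and R2's payoffs gives −3q + 6 = 14q − 8 ⇒ q = 14/17.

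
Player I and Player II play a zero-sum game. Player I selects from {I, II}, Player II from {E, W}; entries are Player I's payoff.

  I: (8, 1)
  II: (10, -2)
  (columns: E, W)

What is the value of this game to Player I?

Row minima: I → 1, II → -2; maximin = 1.
Column maxima: E → 10, W → 1; minimax = 1.
Since maximin = minimax = 1, there is a saddle point and the value is 1.

1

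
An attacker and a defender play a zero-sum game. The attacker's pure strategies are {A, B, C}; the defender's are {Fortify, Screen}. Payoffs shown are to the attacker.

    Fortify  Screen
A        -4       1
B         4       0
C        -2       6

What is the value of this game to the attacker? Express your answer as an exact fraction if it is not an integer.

Row minima: A → -4, B → 0, C → -2; maximin = 0.
Column maxima: Fortify → 4, Screen → 6; minimax = 4.
0 ≠ 4, so there is no saddle point; optimal play is mixed.
A is strictly dominated by C, so the attacker never plays it.
On the remaining 2×2 (B, C vs Fortify, Screen):
Let the attacker play B with probability p. Expected payoff against Fortify: 4p + (-2)(1−p) = 6p − 2; against Screen: 0p + 6(1−p) = −6p + 6.
Setting these equal: 6p − 2 = −6p + 6 ⇒ 12p = 8 ⇒ p = 2/3, and the value is (6)·(2/3) − 2 = 2.
For the defender: with q = P(Fortify), equating B's and C's payoffs gives 4q = −8q + 6 ⇒ q = 1/2.

2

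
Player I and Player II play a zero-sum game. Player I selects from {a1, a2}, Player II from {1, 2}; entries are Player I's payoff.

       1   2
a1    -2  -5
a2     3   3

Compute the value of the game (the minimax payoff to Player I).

3

Row minima: a1 → -5, a2 → 3; maximin = 3.
Column maxima: 1 → 3, 2 → 3; minimax = 3.
Since maximin = minimax = 3, there is a saddle point and the value is 3.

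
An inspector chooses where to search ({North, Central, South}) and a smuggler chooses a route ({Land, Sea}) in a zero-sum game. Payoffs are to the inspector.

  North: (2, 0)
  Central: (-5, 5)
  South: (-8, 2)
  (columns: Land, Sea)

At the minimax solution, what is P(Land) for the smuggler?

5/12

Row minima: North → 0, Central → -5, South → -8; maximin = 0.
Column maxima: Land → 2, Sea → 5; minimax = 2.
0 ≠ 2, so there is no saddle point; optimal play is mixed.
South is strictly dominated by Central, so the inspector never plays it.
On the remaining 2×2 (North, Central vs Land, Sea):
Let the inspector play North with probability p. Expected payoff against Land: 2p + (-5)(1−p) = 7p − 5; against Sea: 0p + 5(1−p) = −5p + 5.
Setting these equal: 7p − 5 = −5p + 5 ⇒ 12p = 10 ⇒ p = 5/6, and the value is (7)·(5/6) − 5 = 5/6.
For the smuggler: with q = P(Land), equating North's and Central's payoffs gives 2q = −10q + 5 ⇒ q = 5/12.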